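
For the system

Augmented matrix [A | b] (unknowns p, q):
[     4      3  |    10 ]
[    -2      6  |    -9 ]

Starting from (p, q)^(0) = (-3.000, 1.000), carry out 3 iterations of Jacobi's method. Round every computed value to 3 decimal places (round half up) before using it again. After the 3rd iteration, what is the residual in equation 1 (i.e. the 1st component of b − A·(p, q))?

-2.626

Iteration 1:
  p = (10 - (3)·1.000) / (4) = 1.750
  q = (-9 - (-2)·-3.000) / (6) = -2.500
Iteration 2:
  p = (10 - (3)·-2.500) / (4) = 4.375
  q = (-9 - (-2)·1.750) / (6) = -0.917
Iteration 3:
  p = (10 - (3)·-0.917) / (4) = 3.188
  q = (-9 - (-2)·4.375) / (6) = -0.042
Residual b − A·x = (-2.626, -2.372)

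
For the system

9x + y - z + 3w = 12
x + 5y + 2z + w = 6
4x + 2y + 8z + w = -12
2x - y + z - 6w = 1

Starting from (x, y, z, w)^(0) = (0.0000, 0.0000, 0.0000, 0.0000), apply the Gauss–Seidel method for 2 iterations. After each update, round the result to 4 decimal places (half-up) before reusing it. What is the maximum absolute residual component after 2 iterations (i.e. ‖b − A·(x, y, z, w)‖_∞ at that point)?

0.4754

Iteration 1:
  x = (12 - (1)·0.0000 - (-1)·0.0000 - (3)·0.0000) / (9) = 1.3333
  y = (6 - (1)·1.3333 - (2)·0.0000 - (1)·0.0000) / (5) = 0.9333
  z = (-12 - (4)·1.3333 - (2)·0.9333 - (1)·0.0000) / (8) = -2.4000
  w = (1 - (2)·1.3333 - (-1)·0.9333 - (1)·-2.4000) / (-6) = -0.2778
Iteration 2:
  x = (12 - (1)·0.9333 - (-1)·-2.4000 - (3)·-0.2778) / (9) = 1.0556
  y = (6 - (1)·1.0556 - (2)·-2.4000 - (1)·-0.2778) / (5) = 2.0044
  z = (-12 - (4)·1.0556 - (2)·2.0044 - (1)·-0.2778) / (8) = -2.4942
  w = (1 - (2)·1.0556 - (-1)·2.0044 - (1)·-2.4942) / (-6) = -0.5646
Residual b − A·x = (-0.3052, 0.4754, 0.2870, -0.0002); ∞-norm = 0.4754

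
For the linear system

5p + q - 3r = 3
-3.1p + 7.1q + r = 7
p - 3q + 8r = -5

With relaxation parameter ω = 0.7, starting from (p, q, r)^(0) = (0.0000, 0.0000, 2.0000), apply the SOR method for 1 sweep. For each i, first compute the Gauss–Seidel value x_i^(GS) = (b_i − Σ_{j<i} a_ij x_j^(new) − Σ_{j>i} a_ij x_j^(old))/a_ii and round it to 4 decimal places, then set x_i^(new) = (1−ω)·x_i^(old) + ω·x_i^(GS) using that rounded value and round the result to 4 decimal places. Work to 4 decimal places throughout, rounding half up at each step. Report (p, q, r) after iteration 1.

Iteration 1:
  p: GS value = (3 - (1)·0.0000 - (-3)·2.0000) / (5) = 1.8000;  p ← (1−ω)·0.0000 + ω·1.8000 = 1.2600
  q: GS value = (7 - (-3.1)·1.2600 - (1)·2.0000) / (7.1) = 1.2544;  q ← (1−ω)·0.0000 + ω·1.2544 = 0.8781
  r: GS value = (-5 - (1)·1.2600 - (-3)·0.8781) / (8) = -0.4532;  r ← (1−ω)·2.0000 + ω·-0.4532 = 0.2828

(1.2600, 0.8781, 0.2828)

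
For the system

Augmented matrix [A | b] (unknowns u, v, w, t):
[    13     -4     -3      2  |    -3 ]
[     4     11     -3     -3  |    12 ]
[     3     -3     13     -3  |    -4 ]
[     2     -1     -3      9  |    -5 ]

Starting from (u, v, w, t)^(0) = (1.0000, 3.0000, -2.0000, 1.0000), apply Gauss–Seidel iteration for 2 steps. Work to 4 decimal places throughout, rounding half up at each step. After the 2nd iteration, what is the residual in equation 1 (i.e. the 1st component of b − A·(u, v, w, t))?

Iteration 1:
  u = (-3 - (-4)·3.0000 - (-3)·-2.0000 - (2)·1.0000) / (13) = 0.0769
  v = (12 - (4)·0.0769 - (-3)·-2.0000 - (-3)·1.0000) / (11) = 0.7902
  w = (-4 - (3)·0.0769 - (-3)·0.7902 - (-3)·1.0000) / (13) = 0.0877
  t = (-5 - (2)·0.0769 - (-1)·0.7902 - (-3)·0.0877) / (9) = -0.4556
Iteration 2:
  u = (-3 - (-4)·0.7902 - (-3)·0.0877 - (2)·-0.4556) / (13) = 0.1027
  v = (12 - (4)·0.1027 - (-3)·0.0877 - (-3)·-0.4556) / (11) = 0.9532
  w = (-4 - (3)·0.1027 - (-3)·0.9532 - (-3)·-0.4556) / (13) = -0.2166
  t = (-5 - (2)·0.1027 - (-1)·0.9532 - (-3)·-0.2166) / (9) = -0.5447
Residual b − A·x = (-0.0827, -1.1799, -0.2668, 0.0003)

-0.0827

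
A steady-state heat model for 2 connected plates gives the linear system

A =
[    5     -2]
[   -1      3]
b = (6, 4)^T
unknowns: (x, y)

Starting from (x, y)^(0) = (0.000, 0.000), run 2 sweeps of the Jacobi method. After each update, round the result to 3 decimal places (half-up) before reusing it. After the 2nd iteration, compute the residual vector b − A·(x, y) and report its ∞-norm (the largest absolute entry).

Iteration 1:
  x = (6 - (-2)·0.000) / (5) = 1.200
  y = (4 - (-1)·0.000) / (3) = 1.333
Iteration 2:
  x = (6 - (-2)·1.333) / (5) = 1.733
  y = (4 - (-1)·1.200) / (3) = 1.733
Residual b − A·x = (0.801, 0.534); ∞-norm = 0.801

0.801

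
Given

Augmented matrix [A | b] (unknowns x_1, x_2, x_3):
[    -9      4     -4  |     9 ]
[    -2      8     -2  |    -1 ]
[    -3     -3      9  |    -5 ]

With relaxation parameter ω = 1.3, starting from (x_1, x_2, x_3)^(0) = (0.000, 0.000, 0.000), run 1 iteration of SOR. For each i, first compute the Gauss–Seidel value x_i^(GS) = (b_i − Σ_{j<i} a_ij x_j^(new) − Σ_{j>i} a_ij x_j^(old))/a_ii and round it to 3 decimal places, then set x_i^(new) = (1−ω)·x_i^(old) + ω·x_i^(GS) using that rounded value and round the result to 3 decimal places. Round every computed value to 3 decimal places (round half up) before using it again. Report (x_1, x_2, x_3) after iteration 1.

(-1.300, -0.585, -1.539)

Iteration 1:
  x_1: GS value = (9 - (4)·0.000 - (-4)·0.000) / (-9) = -1.000;  x_1 ← (1−ω)·0.000 + ω·-1.000 = -1.300
  x_2: GS value = (-1 - (-2)·-1.300 - (-2)·0.000) / (8) = -0.450;  x_2 ← (1−ω)·0.000 + ω·-0.450 = -0.585
  x_3: GS value = (-5 - (-3)·-1.300 - (-3)·-0.585) / (9) = -1.184;  x_3 ← (1−ω)·0.000 + ω·-1.184 = -1.539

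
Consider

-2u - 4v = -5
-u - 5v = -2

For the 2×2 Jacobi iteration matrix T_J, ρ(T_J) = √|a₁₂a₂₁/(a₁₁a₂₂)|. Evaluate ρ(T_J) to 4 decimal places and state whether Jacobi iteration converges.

a₁₂a₂₁/(a₁₁a₂₂) = (-4)·(-1) / ((-2)·(-5)) = 0.400000
ρ = √|0.400000| = √0.400000 = 0.6325
ρ < 1, so Jacobi converges

0.6325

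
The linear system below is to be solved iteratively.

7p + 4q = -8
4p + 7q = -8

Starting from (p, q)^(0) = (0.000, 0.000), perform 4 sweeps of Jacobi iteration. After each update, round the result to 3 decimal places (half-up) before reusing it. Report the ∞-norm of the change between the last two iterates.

0.213

Iteration 1:
  p = (-8 - (4)·0.000) / (7) = -1.143
  q = (-8 - (4)·0.000) / (7) = -1.143
Iteration 2:
  p = (-8 - (4)·-1.143) / (7) = -0.490
  q = (-8 - (4)·-1.143) / (7) = -0.490
Iteration 3:
  p = (-8 - (4)·-0.490) / (7) = -0.863
  q = (-8 - (4)·-0.490) / (7) = -0.863
Iteration 4:
  p = (-8 - (4)·-0.863) / (7) = -0.650
  q = (-8 - (4)·-0.863) / (7) = -0.650
Change: (0.213, 0.213) → max |·| = 0.213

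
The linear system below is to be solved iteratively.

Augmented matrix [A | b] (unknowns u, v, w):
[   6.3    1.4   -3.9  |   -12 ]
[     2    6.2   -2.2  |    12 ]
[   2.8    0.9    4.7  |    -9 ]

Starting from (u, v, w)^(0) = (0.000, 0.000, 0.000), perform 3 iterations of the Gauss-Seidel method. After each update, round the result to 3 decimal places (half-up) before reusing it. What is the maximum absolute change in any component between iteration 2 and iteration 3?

0.502

Iteration 1:
  u = (-12 - (1.4)·0.000 - (-3.9)·0.000) / (6.3) = -1.905
  v = (12 - (2)·-1.905 - (-2.2)·0.000) / (6.2) = 2.550
  w = (-9 - (2.8)·-1.905 - (0.9)·2.550) / (4.7) = -1.268
Iteration 2:
  u = (-12 - (1.4)·2.550 - (-3.9)·-1.268) / (6.3) = -3.256
  v = (12 - (2)·-3.256 - (-2.2)·-1.268) / (6.2) = 2.536
  w = (-9 - (2.8)·-3.256 - (0.9)·2.536) / (4.7) = -0.461
Iteration 3:
  u = (-12 - (1.4)·2.536 - (-3.9)·-0.461) / (6.3) = -2.754
  v = (12 - (2)·-2.754 - (-2.2)·-0.461) / (6.2) = 2.660
  w = (-9 - (2.8)·-2.754 - (0.9)·2.660) / (4.7) = -0.784
Change: (0.502, 0.124, -0.323) → max |·| = 0.502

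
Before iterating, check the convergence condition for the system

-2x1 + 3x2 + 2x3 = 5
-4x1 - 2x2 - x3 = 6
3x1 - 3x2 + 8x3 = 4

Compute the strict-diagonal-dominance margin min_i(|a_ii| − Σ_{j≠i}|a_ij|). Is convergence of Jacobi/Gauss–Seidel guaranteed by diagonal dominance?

-3

row 1: |-2| − (3+2) = -3
row 2: |-2| − (4+1) = -3
row 3: |8| − (3+3) = 2
minimum over rows = -3 → not strictly diagonally dominant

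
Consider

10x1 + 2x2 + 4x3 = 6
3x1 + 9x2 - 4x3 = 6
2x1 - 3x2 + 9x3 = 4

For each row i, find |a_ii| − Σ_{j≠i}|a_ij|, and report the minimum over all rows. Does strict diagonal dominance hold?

row 1: |10| − (2+4) = 4
row 2: |9| − (3+4) = 2
row 3: |9| − (2+3) = 4
minimum over rows = 2 → strictly diagonally dominant (convergence guaranteed)

2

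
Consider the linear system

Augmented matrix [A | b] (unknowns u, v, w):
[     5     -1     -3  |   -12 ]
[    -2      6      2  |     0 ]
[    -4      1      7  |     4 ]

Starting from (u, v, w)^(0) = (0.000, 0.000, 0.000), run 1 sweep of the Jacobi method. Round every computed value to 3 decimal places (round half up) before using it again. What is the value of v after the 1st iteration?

Iteration 1:
  u = (-12 - (-1)·0.000 - (-3)·0.000) / (5) = -2.400
  v = (0 - (-2)·0.000 - (2)·0.000) / (6) = 0.000
  w = (4 - (-4)·0.000 - (1)·0.000) / (7) = 0.571

0.000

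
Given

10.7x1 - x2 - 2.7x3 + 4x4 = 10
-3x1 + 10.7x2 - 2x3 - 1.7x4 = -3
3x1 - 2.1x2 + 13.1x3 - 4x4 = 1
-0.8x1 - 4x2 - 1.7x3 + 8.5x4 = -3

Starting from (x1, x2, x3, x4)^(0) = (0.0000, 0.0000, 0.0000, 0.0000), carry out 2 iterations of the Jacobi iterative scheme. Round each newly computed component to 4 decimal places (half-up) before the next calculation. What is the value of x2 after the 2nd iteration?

-0.0601

Iteration 1:
  x1 = (10 - (-1)·0.0000 - (-2.7)·0.0000 - (4)·0.0000) / (10.7) = 0.9346
  x2 = (-3 - (-3)·0.0000 - (-2)·0.0000 - (-1.7)·0.0000) / (10.7) = -0.2804
  x3 = (1 - (3)·0.0000 - (-2.1)·0.0000 - (-4)·0.0000) / (13.1) = 0.0763
  x4 = (-3 - (-0.8)·0.0000 - (-4)·0.0000 - (-1.7)·0.0000) / (8.5) = -0.3529
Iteration 2:
  x1 = (10 - (-1)·-0.2804 - (-2.7)·0.0763 - (4)·-0.3529) / (10.7) = 1.0596
  x2 = (-3 - (-3)·0.9346 - (-2)·0.0763 - (-1.7)·-0.3529) / (10.7) = -0.0601
  x3 = (1 - (3)·0.9346 - (-2.1)·-0.2804 - (-4)·-0.3529) / (13.1) = -0.2904
  x4 = (-3 - (-0.8)·0.9346 - (-4)·-0.2804 - (-1.7)·0.0763) / (8.5) = -0.3817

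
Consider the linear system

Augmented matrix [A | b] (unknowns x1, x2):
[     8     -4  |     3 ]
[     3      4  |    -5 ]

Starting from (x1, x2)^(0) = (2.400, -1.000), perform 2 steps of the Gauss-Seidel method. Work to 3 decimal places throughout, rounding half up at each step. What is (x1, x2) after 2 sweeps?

Iteration 1:
  x1 = (3 - (-4)·-1.000) / (8) = -0.125
  x2 = (-5 - (3)·-0.125) / (4) = -1.156
Iteration 2:
  x1 = (3 - (-4)·-1.156) / (8) = -0.203
  x2 = (-5 - (3)·-0.203) / (4) = -1.098

(-0.203, -1.098)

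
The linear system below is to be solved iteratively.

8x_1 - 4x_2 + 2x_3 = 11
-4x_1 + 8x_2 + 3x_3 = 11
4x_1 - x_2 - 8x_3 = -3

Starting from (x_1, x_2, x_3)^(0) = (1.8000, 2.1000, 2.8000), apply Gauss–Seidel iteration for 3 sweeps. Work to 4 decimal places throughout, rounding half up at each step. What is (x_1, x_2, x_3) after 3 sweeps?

Iteration 1:
  x_1 = (11 - (-4)·2.1000 - (2)·2.8000) / (8) = 1.7250
  x_2 = (11 - (-4)·1.7250 - (3)·2.8000) / (8) = 1.1875
  x_3 = (-3 - (4)·1.7250 - (-1)·1.1875) / (-8) = 1.0891
Iteration 2:
  x_1 = (11 - (-4)·1.1875 - (2)·1.0891) / (8) = 1.6965
  x_2 = (11 - (-4)·1.6965 - (3)·1.0891) / (8) = 1.8148
  x_3 = (-3 - (4)·1.6965 - (-1)·1.8148) / (-8) = 0.9964
Iteration 3:
  x_1 = (11 - (-4)·1.8148 - (2)·0.9964) / (8) = 2.0333
  x_2 = (11 - (-4)·2.0333 - (3)·0.9964) / (8) = 2.0180
  x_3 = (-3 - (4)·2.0333 - (-1)·2.0180) / (-8) = 1.1394

(2.0333, 2.0180, 1.1394)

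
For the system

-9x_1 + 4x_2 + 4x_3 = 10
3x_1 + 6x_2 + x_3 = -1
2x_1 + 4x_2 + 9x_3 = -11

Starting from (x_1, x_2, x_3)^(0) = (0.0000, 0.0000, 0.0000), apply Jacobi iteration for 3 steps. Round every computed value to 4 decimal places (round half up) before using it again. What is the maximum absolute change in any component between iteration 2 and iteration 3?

0.4801

Iteration 1:
  x_1 = (10 - (4)·0.0000 - (4)·0.0000) / (-9) = -1.1111
  x_2 = (-1 - (3)·0.0000 - (1)·0.0000) / (6) = -0.1667
  x_3 = (-11 - (2)·0.0000 - (4)·0.0000) / (9) = -1.2222
Iteration 2:
  x_1 = (10 - (4)·-0.1667 - (4)·-1.2222) / (-9) = -1.7284
  x_2 = (-1 - (3)·-1.1111 - (1)·-1.2222) / (6) = 0.5926
  x_3 = (-11 - (2)·-1.1111 - (4)·-0.1667) / (9) = -0.9012
Iteration 3:
  x_1 = (10 - (4)·0.5926 - (4)·-0.9012) / (-9) = -1.2483
  x_2 = (-1 - (3)·-1.7284 - (1)·-0.9012) / (6) = 0.8477
  x_3 = (-11 - (2)·-1.7284 - (4)·0.5926) / (9) = -1.1015
Change: (0.4801, 0.2551, -0.2003) → max |·| = 0.4801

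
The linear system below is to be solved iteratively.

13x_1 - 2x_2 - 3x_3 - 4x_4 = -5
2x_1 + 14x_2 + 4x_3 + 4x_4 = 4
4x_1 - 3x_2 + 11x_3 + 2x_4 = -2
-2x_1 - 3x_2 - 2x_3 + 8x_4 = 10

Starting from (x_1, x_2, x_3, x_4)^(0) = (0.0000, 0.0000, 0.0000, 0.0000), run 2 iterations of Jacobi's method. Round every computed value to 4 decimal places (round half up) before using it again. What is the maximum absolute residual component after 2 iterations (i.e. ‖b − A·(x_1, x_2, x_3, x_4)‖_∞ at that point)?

Iteration 1:
  x_1 = (-5 - (-2)·0.0000 - (-3)·0.0000 - (-4)·0.0000) / (13) = -0.3846
  x_2 = (4 - (2)·0.0000 - (4)·0.0000 - (4)·0.0000) / (14) = 0.2857
  x_3 = (-2 - (4)·0.0000 - (-3)·0.0000 - (2)·0.0000) / (11) = -0.1818
  x_4 = (10 - (-2)·0.0000 - (-3)·0.0000 - (-2)·0.0000) / (8) = 1.2500
Iteration 2:
  x_1 = (-5 - (-2)·0.2857 - (-3)·-0.1818 - (-4)·1.2500) / (13) = 0.0020
  x_2 = (4 - (2)·-0.3846 - (4)·-0.1818 - (4)·1.2500) / (14) = 0.0355
  x_3 = (-2 - (4)·-0.3846 - (-3)·0.2857 - (2)·1.2500) / (11) = -0.1913
  x_4 = (10 - (-2)·-0.3846 - (-3)·0.2857 - (-2)·-0.1818) / (8) = 1.2155
Residual b − A·x = (-0.6669, -0.5978, -2.2282, 0.0039); ∞-norm = 2.2282

2.2282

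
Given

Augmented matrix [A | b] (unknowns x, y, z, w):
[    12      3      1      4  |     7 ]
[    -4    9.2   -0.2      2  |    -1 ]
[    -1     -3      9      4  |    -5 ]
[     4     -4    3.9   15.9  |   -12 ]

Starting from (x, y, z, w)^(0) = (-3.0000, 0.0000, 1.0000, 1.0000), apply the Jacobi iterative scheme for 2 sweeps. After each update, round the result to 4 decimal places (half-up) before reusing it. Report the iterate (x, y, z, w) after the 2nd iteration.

(1.1784, -0.0119, -0.9642, -0.8743)

Iteration 1:
  x = (7 - (3)·0.0000 - (1)·1.0000 - (4)·1.0000) / (12) = 0.1667
  y = (-1 - (-4)·-3.0000 - (-0.2)·1.0000 - (2)·1.0000) / (9.2) = -1.6087
  z = (-5 - (-1)·-3.0000 - (-3)·0.0000 - (4)·1.0000) / (9) = -1.3333
  w = (-12 - (4)·-3.0000 - (-4)·0.0000 - (3.9)·1.0000) / (15.9) = -0.2453
Iteration 2:
  x = (7 - (3)·-1.6087 - (1)·-1.3333 - (4)·-0.2453) / (12) = 1.1784
  y = (-1 - (-4)·0.1667 - (-0.2)·-1.3333 - (2)·-0.2453) / (9.2) = -0.0119
  z = (-5 - (-1)·0.1667 - (-3)·-1.6087 - (4)·-0.2453) / (9) = -0.9642
  w = (-12 - (4)·0.1667 - (-4)·-1.6087 - (3.9)·-1.3333) / (15.9) = -0.8743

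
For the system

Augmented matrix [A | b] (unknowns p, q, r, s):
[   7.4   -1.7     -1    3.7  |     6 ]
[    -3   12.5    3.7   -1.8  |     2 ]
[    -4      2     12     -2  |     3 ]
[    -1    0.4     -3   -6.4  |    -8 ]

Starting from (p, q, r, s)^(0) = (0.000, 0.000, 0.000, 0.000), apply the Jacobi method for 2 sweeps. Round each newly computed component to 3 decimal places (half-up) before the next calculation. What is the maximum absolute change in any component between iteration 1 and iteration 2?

Iteration 1:
  p = (6 - (-1.7)·0.000 - (-1)·0.000 - (3.7)·0.000) / (7.4) = 0.811
  q = (2 - (-3)·0.000 - (3.7)·0.000 - (-1.8)·0.000) / (12.5) = 0.160
  r = (3 - (-4)·0.000 - (2)·0.000 - (-2)·0.000) / (12) = 0.250
  s = (-8 - (-1)·0.000 - (0.4)·0.000 - (-3)·0.000) / (-6.4) = 1.250
Iteration 2:
  p = (6 - (-1.7)·0.160 - (-1)·0.250 - (3.7)·1.250) / (7.4) = 0.256
  q = (2 - (-3)·0.811 - (3.7)·0.250 - (-1.8)·1.250) / (12.5) = 0.461
  r = (3 - (-4)·0.811 - (2)·0.160 - (-2)·1.250) / (12) = 0.702
  s = (-8 - (-1)·0.811 - (0.4)·0.160 - (-3)·0.250) / (-6.4) = 1.016
Change: (-0.555, 0.301, 0.452, -0.234) → max |·| = 0.555

0.555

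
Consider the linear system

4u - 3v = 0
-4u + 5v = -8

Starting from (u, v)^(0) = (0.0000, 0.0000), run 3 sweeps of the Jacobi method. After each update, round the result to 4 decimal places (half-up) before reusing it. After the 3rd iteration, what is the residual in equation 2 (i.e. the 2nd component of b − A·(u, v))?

Iteration 1:
  u = (0 - (-3)·0.0000) / (4) = 0.0000
  v = (-8 - (-4)·0.0000) / (5) = -1.6000
Iteration 2:
  u = (0 - (-3)·-1.6000) / (4) = -1.2000
  v = (-8 - (-4)·0.0000) / (5) = -1.6000
Iteration 3:
  u = (0 - (-3)·-1.6000) / (4) = -1.2000
  v = (-8 - (-4)·-1.2000) / (5) = -2.5600
Residual b − A·x = (-2.8800, 0.0000)

0.0000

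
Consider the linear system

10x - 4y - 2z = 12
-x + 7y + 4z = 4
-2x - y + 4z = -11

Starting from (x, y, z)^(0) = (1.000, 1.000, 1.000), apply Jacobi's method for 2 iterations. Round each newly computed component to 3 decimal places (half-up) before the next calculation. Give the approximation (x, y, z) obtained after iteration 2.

(0.857, 1.971, -1.814)

Iteration 1:
  x = (12 - (-4)·1.000 - (-2)·1.000) / (10) = 1.800
  y = (4 - (-1)·1.000 - (4)·1.000) / (7) = 0.143
  z = (-11 - (-2)·1.000 - (-1)·1.000) / (4) = -2.000
Iteration 2:
  x = (12 - (-4)·0.143 - (-2)·-2.000) / (10) = 0.857
  y = (4 - (-1)·1.800 - (4)·-2.000) / (7) = 1.971
  z = (-11 - (-2)·1.800 - (-1)·0.143) / (4) = -1.814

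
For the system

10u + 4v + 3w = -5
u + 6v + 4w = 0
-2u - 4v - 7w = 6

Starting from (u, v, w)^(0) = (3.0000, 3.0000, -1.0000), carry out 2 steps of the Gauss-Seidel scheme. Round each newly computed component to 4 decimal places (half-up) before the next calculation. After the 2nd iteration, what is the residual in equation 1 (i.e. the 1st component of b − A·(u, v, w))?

1.0731

Iteration 1:
  u = (-5 - (4)·3.0000 - (3)·-1.0000) / (10) = -1.4000
  v = (0 - (1)·-1.4000 - (4)·-1.0000) / (6) = 0.9000
  w = (6 - (-2)·-1.4000 - (-4)·0.9000) / (-7) = -0.9714
Iteration 2:
  u = (-5 - (4)·0.9000 - (3)·-0.9714) / (10) = -0.5686
  v = (0 - (1)·-0.5686 - (4)·-0.9714) / (6) = 0.7424
  w = (6 - (-2)·-0.5686 - (-4)·0.7424) / (-7) = -1.1189
Residual b − A·x = (1.0731, 0.5898, 0.0001)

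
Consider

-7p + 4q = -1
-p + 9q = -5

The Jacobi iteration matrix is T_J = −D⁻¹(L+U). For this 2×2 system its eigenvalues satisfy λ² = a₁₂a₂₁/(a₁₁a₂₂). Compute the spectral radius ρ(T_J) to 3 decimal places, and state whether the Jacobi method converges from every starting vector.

0.252

a₁₂a₂₁/(a₁₁a₂₂) = (4)·(-1) / ((-7)·(9)) = 0.063492
ρ = √|0.063492| = √0.063492 = 0.252
ρ < 1, so Jacobi converges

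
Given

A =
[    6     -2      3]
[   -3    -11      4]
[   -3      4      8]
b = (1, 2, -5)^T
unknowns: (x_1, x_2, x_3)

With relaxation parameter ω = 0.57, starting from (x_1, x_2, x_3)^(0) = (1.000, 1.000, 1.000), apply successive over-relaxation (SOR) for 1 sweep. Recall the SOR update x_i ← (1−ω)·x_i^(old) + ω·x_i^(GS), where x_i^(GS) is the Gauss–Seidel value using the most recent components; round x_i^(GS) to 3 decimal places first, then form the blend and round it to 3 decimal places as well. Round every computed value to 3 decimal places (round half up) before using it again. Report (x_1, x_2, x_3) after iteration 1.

Iteration 1:
  x_1: GS value = (1 - (-2)·1.000 - (3)·1.000) / (6) = 0.000;  x_1 ← (1−ω)·1.000 + ω·0.000 = 0.430
  x_2: GS value = (2 - (-3)·0.430 - (4)·1.000) / (-11) = 0.065;  x_2 ← (1−ω)·1.000 + ω·0.065 = 0.467
  x_3: GS value = (-5 - (-3)·0.430 - (4)·0.467) / (8) = -0.697;  x_3 ← (1−ω)·1.000 + ω·-0.697 = 0.033

(0.430, 0.467, 0.033)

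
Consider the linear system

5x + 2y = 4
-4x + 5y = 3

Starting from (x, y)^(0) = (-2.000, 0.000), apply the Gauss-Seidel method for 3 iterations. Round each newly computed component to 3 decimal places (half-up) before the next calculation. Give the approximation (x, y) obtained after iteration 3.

(0.463, 0.970)

Iteration 1:
  x = (4 - (2)·0.000) / (5) = 0.800
  y = (3 - (-4)·0.800) / (5) = 1.240
Iteration 2:
  x = (4 - (2)·1.240) / (5) = 0.304
  y = (3 - (-4)·0.304) / (5) = 0.843
Iteration 3:
  x = (4 - (2)·0.843) / (5) = 0.463
  y = (3 - (-4)·0.463) / (5) = 0.970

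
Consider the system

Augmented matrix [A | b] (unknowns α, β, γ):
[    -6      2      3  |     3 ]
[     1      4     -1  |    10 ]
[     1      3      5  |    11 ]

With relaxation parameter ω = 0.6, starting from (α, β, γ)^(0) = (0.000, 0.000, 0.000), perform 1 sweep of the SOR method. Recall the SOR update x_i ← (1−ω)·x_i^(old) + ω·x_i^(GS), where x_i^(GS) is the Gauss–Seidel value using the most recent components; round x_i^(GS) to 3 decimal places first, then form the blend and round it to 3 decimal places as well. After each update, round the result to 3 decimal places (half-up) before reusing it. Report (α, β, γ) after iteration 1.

(-0.300, 1.545, 0.800)

Iteration 1:
  α: GS value = (3 - (2)·0.000 - (3)·0.000) / (-6) = -0.500;  α ← (1−ω)·0.000 + ω·-0.500 = -0.300
  β: GS value = (10 - (1)·-0.300 - (-1)·0.000) / (4) = 2.575;  β ← (1−ω)·0.000 + ω·2.575 = 1.545
  γ: GS value = (11 - (1)·-0.300 - (3)·1.545) / (5) = 1.333;  γ ← (1−ω)·0.000 + ω·1.333 = 0.800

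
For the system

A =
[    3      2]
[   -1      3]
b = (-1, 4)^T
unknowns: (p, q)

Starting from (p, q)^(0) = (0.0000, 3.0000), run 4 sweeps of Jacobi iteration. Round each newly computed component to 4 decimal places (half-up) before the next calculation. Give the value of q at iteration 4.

Iteration 1:
  p = (-1 - (2)·3.0000) / (3) = -2.3333
  q = (4 - (-1)·0.0000) / (3) = 1.3333
Iteration 2:
  p = (-1 - (2)·1.3333) / (3) = -1.2222
  q = (4 - (-1)·-2.3333) / (3) = 0.5556
Iteration 3:
  p = (-1 - (2)·0.5556) / (3) = -0.7037
  q = (4 - (-1)·-1.2222) / (3) = 0.9259
Iteration 4:
  p = (-1 - (2)·0.9259) / (3) = -0.9506
  q = (4 - (-1)·-0.7037) / (3) = 1.0988

1.0988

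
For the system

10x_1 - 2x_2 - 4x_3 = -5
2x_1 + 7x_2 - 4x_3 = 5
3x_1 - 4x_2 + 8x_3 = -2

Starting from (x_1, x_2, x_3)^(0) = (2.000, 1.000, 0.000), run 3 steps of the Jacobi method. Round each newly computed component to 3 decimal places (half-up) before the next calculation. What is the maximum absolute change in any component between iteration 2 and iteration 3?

Iteration 1:
  x_1 = (-5 - (-2)·1.000 - (-4)·0.000) / (10) = -0.300
  x_2 = (5 - (2)·2.000 - (-4)·0.000) / (7) = 0.143
  x_3 = (-2 - (3)·2.000 - (-4)·1.000) / (8) = -0.500
Iteration 2:
  x_1 = (-5 - (-2)·0.143 - (-4)·-0.500) / (10) = -0.671
  x_2 = (5 - (2)·-0.300 - (-4)·-0.500) / (7) = 0.514
  x_3 = (-2 - (3)·-0.300 - (-4)·0.143) / (8) = -0.066
Iteration 3:
  x_1 = (-5 - (-2)·0.514 - (-4)·-0.066) / (10) = -0.424
  x_2 = (5 - (2)·-0.671 - (-4)·-0.066) / (7) = 0.868
  x_3 = (-2 - (3)·-0.671 - (-4)·0.514) / (8) = 0.259
Change: (0.247, 0.354, 0.325) → max |·| = 0.354

0.354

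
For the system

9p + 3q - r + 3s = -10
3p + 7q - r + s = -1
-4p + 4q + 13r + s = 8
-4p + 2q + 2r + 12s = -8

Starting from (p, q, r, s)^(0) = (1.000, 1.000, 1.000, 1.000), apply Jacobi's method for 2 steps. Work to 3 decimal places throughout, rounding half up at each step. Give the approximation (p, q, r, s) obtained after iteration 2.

Iteration 1:
  p = (-10 - (3)·1.000 - (-1)·1.000 - (3)·1.000) / (9) = -1.667
  q = (-1 - (3)·1.000 - (-1)·1.000 - (1)·1.000) / (7) = -0.571
  r = (8 - (-4)·1.000 - (4)·1.000 - (1)·1.000) / (13) = 0.538
  s = (-8 - (-4)·1.000 - (2)·1.000 - (2)·1.000) / (12) = -0.667
Iteration 2:
  p = (-10 - (3)·-0.571 - (-1)·0.538 - (3)·-0.667) / (9) = -0.639
  q = (-1 - (3)·-1.667 - (-1)·0.538 - (1)·-0.667) / (7) = 0.744
  r = (8 - (-4)·-1.667 - (4)·-0.571 - (1)·-0.667) / (13) = 0.329
  s = (-8 - (-4)·-1.667 - (2)·-0.571 - (2)·0.538) / (12) = -1.217

(-0.639, 0.744, 0.329, -1.217)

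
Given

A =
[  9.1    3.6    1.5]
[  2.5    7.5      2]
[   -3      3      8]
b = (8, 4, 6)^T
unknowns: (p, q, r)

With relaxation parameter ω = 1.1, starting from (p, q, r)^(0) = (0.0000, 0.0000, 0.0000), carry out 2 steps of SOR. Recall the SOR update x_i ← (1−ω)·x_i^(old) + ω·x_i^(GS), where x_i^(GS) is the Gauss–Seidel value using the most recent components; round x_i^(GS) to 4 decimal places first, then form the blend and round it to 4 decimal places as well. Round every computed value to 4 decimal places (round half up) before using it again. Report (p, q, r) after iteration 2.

Iteration 1:
  p: GS value = (8 - (3.6)·0.0000 - (1.5)·0.0000) / (9.1) = 0.8791;  p ← (1−ω)·0.0000 + ω·0.8791 = 0.9670
  q: GS value = (4 - (2.5)·0.9670 - (2)·0.0000) / (7.5) = 0.2110;  q ← (1−ω)·0.0000 + ω·0.2110 = 0.2321
  r: GS value = (6 - (-3)·0.9670 - (3)·0.2321) / (8) = 1.0256;  r ← (1−ω)·0.0000 + ω·1.0256 = 1.1282
Iteration 2:
  p: GS value = (8 - (3.6)·0.2321 - (1.5)·1.1282) / (9.1) = 0.6013;  p ← (1−ω)·0.9670 + ω·0.6013 = 0.5647
  q: GS value = (4 - (2.5)·0.5647 - (2)·1.1282) / (7.5) = 0.0442;  q ← (1−ω)·0.2321 + ω·0.0442 = 0.0254
  r: GS value = (6 - (-3)·0.5647 - (3)·0.0254) / (8) = 0.9522;  r ← (1−ω)·1.1282 + ω·0.9522 = 0.9346

(0.5647, 0.0254, 0.9346)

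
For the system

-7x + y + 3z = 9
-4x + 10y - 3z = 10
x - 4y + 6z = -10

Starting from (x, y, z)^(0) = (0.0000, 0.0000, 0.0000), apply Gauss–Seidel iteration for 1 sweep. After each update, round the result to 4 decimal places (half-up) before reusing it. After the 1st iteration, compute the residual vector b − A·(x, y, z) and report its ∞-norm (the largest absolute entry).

Iteration 1:
  x = (9 - (1)·0.0000 - (3)·0.0000) / (-7) = -1.2857
  y = (10 - (-4)·-1.2857 - (-3)·0.0000) / (10) = 0.4857
  z = (-10 - (1)·-1.2857 - (-4)·0.4857) / (6) = -1.1286
Residual b − A·x = (2.9002, -3.3856, 0.0001); ∞-norm = 3.3856

3.3856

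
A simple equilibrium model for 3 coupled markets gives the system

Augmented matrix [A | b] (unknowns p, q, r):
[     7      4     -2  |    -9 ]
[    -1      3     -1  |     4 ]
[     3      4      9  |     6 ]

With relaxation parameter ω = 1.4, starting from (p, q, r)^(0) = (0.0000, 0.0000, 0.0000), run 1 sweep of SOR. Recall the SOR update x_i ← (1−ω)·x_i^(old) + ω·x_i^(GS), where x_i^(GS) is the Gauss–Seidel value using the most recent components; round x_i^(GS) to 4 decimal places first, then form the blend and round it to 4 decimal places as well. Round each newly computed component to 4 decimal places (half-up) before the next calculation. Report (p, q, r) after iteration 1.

(-1.8000, 1.0266, 1.1346)

Iteration 1:
  p: GS value = (-9 - (4)·0.0000 - (-2)·0.0000) / (7) = -1.2857;  p ← (1−ω)·0.0000 + ω·-1.2857 = -1.8000
  q: GS value = (4 - (-1)·-1.8000 - (-1)·0.0000) / (3) = 0.7333;  q ← (1−ω)·0.0000 + ω·0.7333 = 1.0266
  r: GS value = (6 - (3)·-1.8000 - (4)·1.0266) / (9) = 0.8104;  r ← (1−ω)·0.0000 + ω·0.8104 = 1.1346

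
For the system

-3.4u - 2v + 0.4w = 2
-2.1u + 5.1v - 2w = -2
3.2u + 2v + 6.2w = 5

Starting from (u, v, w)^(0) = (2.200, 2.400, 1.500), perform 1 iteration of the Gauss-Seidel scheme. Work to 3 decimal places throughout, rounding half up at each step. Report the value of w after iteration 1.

Iteration 1:
  u = (2 - (-2)·2.400 - (0.4)·1.500) / (-3.4) = -1.824
  v = (-2 - (-2.1)·-1.824 - (-2)·1.500) / (5.1) = -0.555
  w = (5 - (3.2)·-1.824 - (2)·-0.555) / (6.2) = 1.927

1.927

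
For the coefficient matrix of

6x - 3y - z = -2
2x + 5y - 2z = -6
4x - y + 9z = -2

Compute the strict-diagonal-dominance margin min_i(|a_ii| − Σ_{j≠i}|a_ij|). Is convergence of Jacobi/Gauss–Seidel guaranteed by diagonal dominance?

row 1: |6| − (3+1) = 2
row 2: |5| − (2+2) = 1
row 3: |9| − (4+1) = 4
minimum over rows = 1 → strictly diagonally dominant (convergence guaranteed)

1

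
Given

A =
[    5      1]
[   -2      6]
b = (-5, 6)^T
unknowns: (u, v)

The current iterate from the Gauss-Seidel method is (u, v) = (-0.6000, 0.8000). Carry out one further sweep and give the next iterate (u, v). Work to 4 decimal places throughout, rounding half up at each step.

One sweep:
  u = (-5 - (1)·0.8000) / (5) = -1.1600
  v = (6 - (-2)·-1.1600) / (6) = 0.6133

(-1.1600, 0.6133)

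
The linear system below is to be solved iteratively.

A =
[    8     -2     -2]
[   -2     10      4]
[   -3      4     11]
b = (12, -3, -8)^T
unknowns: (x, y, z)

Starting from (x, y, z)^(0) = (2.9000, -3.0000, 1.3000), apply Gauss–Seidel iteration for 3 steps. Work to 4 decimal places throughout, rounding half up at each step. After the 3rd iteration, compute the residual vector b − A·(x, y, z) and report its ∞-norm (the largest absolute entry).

0.1844

Iteration 1:
  x = (12 - (-2)·-3.0000 - (-2)·1.3000) / (8) = 1.0750
  y = (-3 - (-2)·1.0750 - (4)·1.3000) / (10) = -0.6050
  z = (-8 - (-3)·1.0750 - (4)·-0.6050) / (11) = -0.2141
Iteration 2:
  x = (12 - (-2)·-0.6050 - (-2)·-0.2141) / (8) = 1.2952
  y = (-3 - (-2)·1.2952 - (4)·-0.2141) / (10) = 0.0447
  z = (-8 - (-3)·1.2952 - (4)·0.0447) / (11) = -0.3903
Iteration 3:
  x = (12 - (-2)·0.0447 - (-2)·-0.3903) / (8) = 1.4136
  y = (-3 - (-2)·1.4136 - (4)·-0.3903) / (10) = 0.1388
  z = (-8 - (-3)·1.4136 - (4)·0.1388) / (11) = -0.3922
Residual b − A·x = (0.1844, 0.0080, -0.0002); ∞-norm = 0.1844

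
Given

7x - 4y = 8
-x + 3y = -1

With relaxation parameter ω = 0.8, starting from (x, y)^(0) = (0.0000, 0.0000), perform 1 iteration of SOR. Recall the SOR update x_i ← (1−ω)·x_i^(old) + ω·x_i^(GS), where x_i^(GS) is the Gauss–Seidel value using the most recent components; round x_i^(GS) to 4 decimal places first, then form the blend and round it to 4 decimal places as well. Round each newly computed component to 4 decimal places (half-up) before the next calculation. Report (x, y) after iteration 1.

(0.9143, -0.0229)

Iteration 1:
  x: GS value = (8 - (-4)·0.0000) / (7) = 1.1429;  x ← (1−ω)·0.0000 + ω·1.1429 = 0.9143
  y: GS value = (-1 - (-1)·0.9143) / (3) = -0.0286;  y ← (1−ω)·0.0000 + ω·-0.0286 = -0.0229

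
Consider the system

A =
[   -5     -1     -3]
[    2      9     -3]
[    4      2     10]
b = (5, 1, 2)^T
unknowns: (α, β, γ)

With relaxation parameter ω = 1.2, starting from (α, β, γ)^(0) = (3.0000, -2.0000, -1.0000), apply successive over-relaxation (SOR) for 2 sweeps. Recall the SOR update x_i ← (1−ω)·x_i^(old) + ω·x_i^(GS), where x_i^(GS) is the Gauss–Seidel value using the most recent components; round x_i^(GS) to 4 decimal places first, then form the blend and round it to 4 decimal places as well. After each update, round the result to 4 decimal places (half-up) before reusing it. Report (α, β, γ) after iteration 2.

(-1.6238, 0.7708, 0.7030)

Iteration 1:
  α: GS value = (5 - (-1)·-2.0000 - (-3)·-1.0000) / (-5) = 0.0000;  α ← (1−ω)·3.0000 + ω·0.0000 = -0.6000
  β: GS value = (1 - (2)·-0.6000 - (-3)·-1.0000) / (9) = -0.0889;  β ← (1−ω)·-2.0000 + ω·-0.0889 = 0.2933
  γ: GS value = (2 - (4)·-0.6000 - (2)·0.2933) / (10) = 0.3813;  γ ← (1−ω)·-1.0000 + ω·0.3813 = 0.6576
Iteration 2:
  α: GS value = (5 - (-1)·0.2933 - (-3)·0.6576) / (-5) = -1.4532;  α ← (1−ω)·-0.6000 + ω·-1.4532 = -1.6238
  β: GS value = (1 - (2)·-1.6238 - (-3)·0.6576) / (9) = 0.6912;  β ← (1−ω)·0.2933 + ω·0.6912 = 0.7708
  γ: GS value = (2 - (4)·-1.6238 - (2)·0.7708) / (10) = 0.6954;  γ ← (1−ω)·0.6576 + ω·0.6954 = 0.7030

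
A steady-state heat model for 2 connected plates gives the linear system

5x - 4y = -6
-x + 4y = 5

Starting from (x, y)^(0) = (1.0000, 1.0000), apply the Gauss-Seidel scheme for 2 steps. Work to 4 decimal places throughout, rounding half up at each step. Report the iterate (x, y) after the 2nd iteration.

(-0.2800, 1.1800)

Iteration 1:
  x = (-6 - (-4)·1.0000) / (5) = -0.4000
  y = (5 - (-1)·-0.4000) / (4) = 1.1500
Iteration 2:
  x = (-6 - (-4)·1.1500) / (5) = -0.2800
  y = (5 - (-1)·-0.2800) / (4) = 1.1800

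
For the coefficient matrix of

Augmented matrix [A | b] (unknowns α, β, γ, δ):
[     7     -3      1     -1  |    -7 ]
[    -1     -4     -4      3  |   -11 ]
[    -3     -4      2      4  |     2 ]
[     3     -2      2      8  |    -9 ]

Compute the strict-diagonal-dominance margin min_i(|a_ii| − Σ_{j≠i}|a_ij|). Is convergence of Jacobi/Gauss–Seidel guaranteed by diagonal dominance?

-9

row 1: |7| − (3+1+1) = 2
row 2: |-4| − (1+4+3) = -4
row 3: |2| − (3+4+4) = -9
row 4: |8| − (3+2+2) = 1
minimum over rows = -9 → not strictly diagonally dominant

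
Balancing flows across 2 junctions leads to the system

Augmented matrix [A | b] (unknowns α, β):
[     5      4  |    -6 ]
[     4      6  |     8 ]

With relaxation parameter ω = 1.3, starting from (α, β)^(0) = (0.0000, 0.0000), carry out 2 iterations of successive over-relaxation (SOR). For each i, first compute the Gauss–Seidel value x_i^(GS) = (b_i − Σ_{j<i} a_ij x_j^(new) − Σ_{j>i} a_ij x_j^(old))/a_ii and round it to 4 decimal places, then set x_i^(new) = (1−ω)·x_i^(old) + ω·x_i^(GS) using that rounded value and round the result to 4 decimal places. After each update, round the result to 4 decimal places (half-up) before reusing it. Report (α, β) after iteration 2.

(-4.3007, 4.5351)

Iteration 1:
  α: GS value = (-6 - (4)·0.0000) / (5) = -1.2000;  α ← (1−ω)·0.0000 + ω·-1.2000 = -1.5600
  β: GS value = (8 - (4)·-1.5600) / (6) = 2.3733;  β ← (1−ω)·0.0000 + ω·2.3733 = 3.0853
Iteration 2:
  α: GS value = (-6 - (4)·3.0853) / (5) = -3.6682;  α ← (1−ω)·-1.5600 + ω·-3.6682 = -4.3007
  β: GS value = (8 - (4)·-4.3007) / (6) = 4.2005;  β ← (1−ω)·3.0853 + ω·4.2005 = 4.5351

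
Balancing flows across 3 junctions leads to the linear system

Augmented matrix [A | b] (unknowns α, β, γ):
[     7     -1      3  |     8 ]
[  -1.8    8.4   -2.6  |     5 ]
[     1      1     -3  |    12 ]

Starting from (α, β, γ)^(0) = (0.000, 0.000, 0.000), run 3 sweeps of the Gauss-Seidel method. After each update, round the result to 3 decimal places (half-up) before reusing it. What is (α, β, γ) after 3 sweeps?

(2.472, 0.179, -3.116)

Iteration 1:
  α = (8 - (-1)·0.000 - (3)·0.000) / (7) = 1.143
  β = (5 - (-1.8)·1.143 - (-2.6)·0.000) / (8.4) = 0.840
  γ = (12 - (1)·1.143 - (1)·0.840) / (-3) = -3.339
Iteration 2:
  α = (8 - (-1)·0.840 - (3)·-3.339) / (7) = 2.694
  β = (5 - (-1.8)·2.694 - (-2.6)·-3.339) / (8.4) = 0.139
  γ = (12 - (1)·2.694 - (1)·0.139) / (-3) = -3.056
Iteration 3:
  α = (8 - (-1)·0.139 - (3)·-3.056) / (7) = 2.472
  β = (5 - (-1.8)·2.472 - (-2.6)·-3.056) / (8.4) = 0.179
  γ = (12 - (1)·2.472 - (1)·0.179) / (-3) = -3.116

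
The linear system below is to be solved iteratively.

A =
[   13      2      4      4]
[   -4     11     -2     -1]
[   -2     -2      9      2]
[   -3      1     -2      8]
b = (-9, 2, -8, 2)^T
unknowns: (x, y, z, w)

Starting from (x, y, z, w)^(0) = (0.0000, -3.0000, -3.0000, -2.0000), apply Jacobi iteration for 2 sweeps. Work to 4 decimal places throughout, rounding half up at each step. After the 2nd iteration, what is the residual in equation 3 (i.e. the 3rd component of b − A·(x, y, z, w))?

Iteration 1:
  x = (-9 - (2)·-3.0000 - (4)·-3.0000 - (4)·-2.0000) / (13) = 1.3077
  y = (2 - (-4)·0.0000 - (-2)·-3.0000 - (-1)·-2.0000) / (11) = -0.5455
  z = (-8 - (-2)·0.0000 - (-2)·-3.0000 - (2)·-2.0000) / (9) = -1.1111
  w = (2 - (-3)·0.0000 - (1)·-3.0000 - (-2)·-3.0000) / (8) = -0.1250
Iteration 2:
  x = (-9 - (2)·-0.5455 - (4)·-1.1111 - (4)·-0.1250) / (13) = -0.2280
  y = (2 - (-4)·1.3077 - (-2)·-1.1111 - (-1)·-0.1250) / (11) = 0.4440
  z = (-8 - (-2)·1.3077 - (-2)·-0.5455 - (2)·-0.1250) / (9) = -0.6917
  w = (2 - (-3)·1.3077 - (1)·-0.5455 - (-2)·-1.1111) / (8) = 0.5308
Residual b − A·x = (-6.2804, -4.6486, -2.4043, -4.7578)

-2.4043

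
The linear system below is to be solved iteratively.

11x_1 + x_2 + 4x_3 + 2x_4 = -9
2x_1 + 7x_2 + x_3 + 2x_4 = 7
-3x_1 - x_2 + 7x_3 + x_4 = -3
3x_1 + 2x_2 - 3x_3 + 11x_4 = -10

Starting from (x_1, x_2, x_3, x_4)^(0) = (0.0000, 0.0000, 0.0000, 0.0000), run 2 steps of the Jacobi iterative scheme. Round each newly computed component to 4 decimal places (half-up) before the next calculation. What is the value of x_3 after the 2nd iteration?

-0.5065

Iteration 1:
  x_1 = (-9 - (1)·0.0000 - (4)·0.0000 - (2)·0.0000) / (11) = -0.8182
  x_2 = (7 - (2)·0.0000 - (1)·0.0000 - (2)·0.0000) / (7) = 1.0000
  x_3 = (-3 - (-3)·0.0000 - (-1)·0.0000 - (1)·0.0000) / (7) = -0.4286
  x_4 = (-10 - (3)·0.0000 - (2)·0.0000 - (-3)·0.0000) / (11) = -0.9091
Iteration 2:
  x_1 = (-9 - (1)·1.0000 - (4)·-0.4286 - (2)·-0.9091) / (11) = -0.5879
  x_2 = (7 - (2)·-0.8182 - (1)·-0.4286 - (2)·-0.9091) / (7) = 1.5547
  x_3 = (-3 - (-3)·-0.8182 - (-1)·1.0000 - (1)·-0.9091) / (7) = -0.5065
  x_4 = (-10 - (3)·-0.8182 - (2)·1.0000 - (-3)·-0.4286) / (11) = -0.9847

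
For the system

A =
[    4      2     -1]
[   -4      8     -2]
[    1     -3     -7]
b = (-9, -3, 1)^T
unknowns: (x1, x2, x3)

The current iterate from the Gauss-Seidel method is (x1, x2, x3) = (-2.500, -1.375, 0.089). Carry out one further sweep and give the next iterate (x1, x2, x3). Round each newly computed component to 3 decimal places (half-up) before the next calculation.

One sweep:
  x1 = (-9 - (2)·-1.375 - (-1)·0.089) / (4) = -1.540
  x2 = (-3 - (-4)·-1.540 - (-2)·0.089) / (8) = -1.123
  x3 = (1 - (1)·-1.540 - (-3)·-1.123) / (-7) = 0.118

(-1.540, -1.123, 0.118)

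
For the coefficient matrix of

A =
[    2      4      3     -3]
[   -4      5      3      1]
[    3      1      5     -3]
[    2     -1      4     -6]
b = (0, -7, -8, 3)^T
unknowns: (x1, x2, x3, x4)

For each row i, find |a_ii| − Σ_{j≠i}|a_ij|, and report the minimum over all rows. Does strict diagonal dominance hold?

row 1: |2| − (4+3+3) = -8
row 2: |5| − (4+3+1) = -3
row 3: |5| − (3+1+3) = -2
row 4: |-6| − (2+1+4) = -1
minimum over rows = -8 → not strictly diagonally dominant

-8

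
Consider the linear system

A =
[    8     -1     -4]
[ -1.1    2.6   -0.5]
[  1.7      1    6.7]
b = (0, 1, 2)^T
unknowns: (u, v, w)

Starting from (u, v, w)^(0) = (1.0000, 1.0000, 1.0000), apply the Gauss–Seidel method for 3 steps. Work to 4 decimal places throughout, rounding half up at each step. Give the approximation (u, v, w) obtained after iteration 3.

(0.1569, 0.4904, 0.1855)

Iteration 1:
  u = (0 - (-1)·1.0000 - (-4)·1.0000) / (8) = 0.6250
  v = (1 - (-1.1)·0.6250 - (-0.5)·1.0000) / (2.6) = 0.8413
  w = (2 - (1.7)·0.6250 - (1)·0.8413) / (6.7) = 0.0144
Iteration 2:
  u = (0 - (-1)·0.8413 - (-4)·0.0144) / (8) = 0.1124
  v = (1 - (-1.1)·0.1124 - (-0.5)·0.0144) / (2.6) = 0.4349
  w = (2 - (1.7)·0.1124 - (1)·0.4349) / (6.7) = 0.2051
Iteration 3:
  u = (0 - (-1)·0.4349 - (-4)·0.2051) / (8) = 0.1569
  v = (1 - (-1.1)·0.1569 - (-0.5)·0.2051) / (2.6) = 0.4904
  w = (2 - (1.7)·0.1569 - (1)·0.4904) / (6.7) = 0.1855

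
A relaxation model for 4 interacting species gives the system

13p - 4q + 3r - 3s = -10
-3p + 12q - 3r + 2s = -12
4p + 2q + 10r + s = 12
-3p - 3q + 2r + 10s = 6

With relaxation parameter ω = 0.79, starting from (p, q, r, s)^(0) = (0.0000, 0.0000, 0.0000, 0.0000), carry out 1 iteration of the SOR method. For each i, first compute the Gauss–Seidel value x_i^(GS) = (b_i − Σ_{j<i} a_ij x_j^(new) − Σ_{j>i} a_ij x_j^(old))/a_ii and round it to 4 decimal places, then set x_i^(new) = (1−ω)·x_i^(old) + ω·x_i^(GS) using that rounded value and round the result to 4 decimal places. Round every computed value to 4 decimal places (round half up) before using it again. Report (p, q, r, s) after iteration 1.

(-0.6077, -0.9100, 1.2838, -0.0886)

Iteration 1:
  p: GS value = (-10 - (-4)·0.0000 - (3)·0.0000 - (-3)·0.0000) / (13) = -0.7692;  p ← (1−ω)·0.0000 + ω·-0.7692 = -0.6077
  q: GS value = (-12 - (-3)·-0.6077 - (-3)·0.0000 - (2)·0.0000) / (12) = -1.1519;  q ← (1−ω)·0.0000 + ω·-1.1519 = -0.9100
  r: GS value = (12 - (4)·-0.6077 - (2)·-0.9100 - (1)·0.0000) / (10) = 1.6251;  r ← (1−ω)·0.0000 + ω·1.6251 = 1.2838
  s: GS value = (6 - (-3)·-0.6077 - (-3)·-0.9100 - (2)·1.2838) / (10) = -0.1121;  s ← (1−ω)·0.0000 + ω·-0.1121 = -0.0886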